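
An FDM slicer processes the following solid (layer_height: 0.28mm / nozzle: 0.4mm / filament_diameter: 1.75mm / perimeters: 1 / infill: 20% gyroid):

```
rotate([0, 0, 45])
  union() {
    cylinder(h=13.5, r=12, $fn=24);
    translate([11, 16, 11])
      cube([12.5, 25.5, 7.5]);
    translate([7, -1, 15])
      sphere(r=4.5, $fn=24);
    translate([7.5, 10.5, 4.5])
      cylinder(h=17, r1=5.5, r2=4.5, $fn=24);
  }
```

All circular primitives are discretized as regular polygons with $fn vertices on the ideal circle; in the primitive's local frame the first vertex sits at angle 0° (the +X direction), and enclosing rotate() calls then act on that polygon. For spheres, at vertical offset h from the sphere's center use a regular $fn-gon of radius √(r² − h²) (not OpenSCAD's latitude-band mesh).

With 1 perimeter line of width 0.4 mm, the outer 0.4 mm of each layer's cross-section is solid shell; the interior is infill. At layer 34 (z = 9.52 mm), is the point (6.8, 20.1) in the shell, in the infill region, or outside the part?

At z = 9.52 mm: the cylinder: section is a regular 24-gon, circumradius r=12; the cube at (11, 16) is absent (z outside [11, 18.5]); the sphere at (7, -1) does not reach this height (|z−center|=5.480 > r=4.5); the cone at (7.5, 10.5) contributes a regular 24-gon of circumradius 5.205 (interpolated between r1=5.5 and r2=4.5 at t=0.295); Combining (union): the regions partially overlap (shared area 28.60 mm²), so overlapping operands fuse into one piece — 1 connected region; (rotated 45° about Z; rotation is an isometry so areas/perimeters/island counts are preserved). Overall, the cross-section is a single solid region. Undo the 45° rotation: the query point maps to (19.021, 9.405) in the un-rotated model frame. The nearest boundary edge runs (12.70, 10.50)→(12.53, 9.15); distance from the point to it = 6.41 mm. The point is not inside any of the regions above, so it lies outside the cross-section (6.41 mm from the nearest boundary).

outside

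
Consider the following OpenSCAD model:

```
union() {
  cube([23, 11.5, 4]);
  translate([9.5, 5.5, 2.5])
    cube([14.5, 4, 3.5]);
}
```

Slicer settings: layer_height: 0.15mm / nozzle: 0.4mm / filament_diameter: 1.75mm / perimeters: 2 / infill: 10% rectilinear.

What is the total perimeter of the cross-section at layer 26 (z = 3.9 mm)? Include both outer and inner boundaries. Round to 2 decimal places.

At z = 3.9 mm: the cube (footprint 23×11.5) is included at this height (perimeter 69.00 mm); the cube at (9.5, 5.5) is present — its section is the full 14.5×4 rectangle (perimeter 37.00 mm); Combining (union): the regions partially overlap (shared area 54.00 mm²), so the edge portions inside another operand are dropped and the merged outline is re-measured after clipping — boundary = 71.00 mm. Overall, the cross-section is a single solid region. Total boundary length (outer) = 71.00 mm.

71.00 mm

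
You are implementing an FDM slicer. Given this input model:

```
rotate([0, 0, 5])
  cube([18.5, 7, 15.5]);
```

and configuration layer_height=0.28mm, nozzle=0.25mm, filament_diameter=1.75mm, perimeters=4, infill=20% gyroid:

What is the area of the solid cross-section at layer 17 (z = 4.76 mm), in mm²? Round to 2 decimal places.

129.50 mm²

At z = 4.76 mm: the cube is present — its section is the full 18.5×7 rectangle (area 129.50 mm²); (whole slice rotated 5° about Z — lengths, areas and connectivity unchanged). Overall, the cross-section is a single solid region. Net area = 129.50 mm².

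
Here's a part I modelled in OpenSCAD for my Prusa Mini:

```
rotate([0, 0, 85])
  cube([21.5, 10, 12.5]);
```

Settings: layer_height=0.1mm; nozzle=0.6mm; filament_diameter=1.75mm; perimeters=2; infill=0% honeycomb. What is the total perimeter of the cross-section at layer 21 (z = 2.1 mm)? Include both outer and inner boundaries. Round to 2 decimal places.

63.00 mm

At z = 2.1 mm: the cube (footprint 21.5×10) is included at this height (perimeter 63.00 mm); (rotated 85° about Z; rotation is an isometry so areas/perimeters/island counts are preserved). Overall, the cross-section is a single solid region. Total boundary length (outer) = 63.00 mm.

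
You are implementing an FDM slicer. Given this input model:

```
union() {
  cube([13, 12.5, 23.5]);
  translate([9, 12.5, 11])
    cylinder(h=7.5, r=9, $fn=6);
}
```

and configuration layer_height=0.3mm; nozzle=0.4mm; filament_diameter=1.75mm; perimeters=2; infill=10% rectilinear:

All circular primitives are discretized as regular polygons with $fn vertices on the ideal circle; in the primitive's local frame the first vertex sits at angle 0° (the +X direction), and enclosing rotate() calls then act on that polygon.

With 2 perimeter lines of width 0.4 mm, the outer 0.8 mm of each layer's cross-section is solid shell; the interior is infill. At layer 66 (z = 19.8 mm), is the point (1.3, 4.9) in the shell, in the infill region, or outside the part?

At z = 19.8 mm: the 13×12.5 cube contributes its full rectangle; the cylinder at (9, 12.5) is not intersected at this z (z outside [11, 18.5]); Combining (union): only the 13×12.5 cube is present, so the union is just that shape — 1 connected region. Overall, the cross-section is a single solid region. The nearest boundary edge runs (0.00, 12.50)→(0.00, 0.00); distance from the point to it = 1.30 mm. The point is inside the cross-section and 1.30 mm from the nearest boundary — more than the 0.8 mm shell width (2 × 0.4), so it's in the infill interior.

infill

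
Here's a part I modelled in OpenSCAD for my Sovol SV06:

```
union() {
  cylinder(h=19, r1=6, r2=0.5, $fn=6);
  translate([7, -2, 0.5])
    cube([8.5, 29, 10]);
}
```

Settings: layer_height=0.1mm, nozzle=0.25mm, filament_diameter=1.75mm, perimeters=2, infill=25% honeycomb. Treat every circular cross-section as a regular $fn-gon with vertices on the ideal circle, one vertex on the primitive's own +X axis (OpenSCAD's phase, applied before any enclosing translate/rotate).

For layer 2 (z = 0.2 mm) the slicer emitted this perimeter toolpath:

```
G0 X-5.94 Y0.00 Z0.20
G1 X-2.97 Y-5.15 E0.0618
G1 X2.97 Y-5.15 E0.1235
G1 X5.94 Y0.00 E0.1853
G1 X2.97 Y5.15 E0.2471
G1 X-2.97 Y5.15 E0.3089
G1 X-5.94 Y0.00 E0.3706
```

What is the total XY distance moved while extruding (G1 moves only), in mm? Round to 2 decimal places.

35.66 mm

Sum the Euclidean lengths of each G1 segment: total = 35.66 mm.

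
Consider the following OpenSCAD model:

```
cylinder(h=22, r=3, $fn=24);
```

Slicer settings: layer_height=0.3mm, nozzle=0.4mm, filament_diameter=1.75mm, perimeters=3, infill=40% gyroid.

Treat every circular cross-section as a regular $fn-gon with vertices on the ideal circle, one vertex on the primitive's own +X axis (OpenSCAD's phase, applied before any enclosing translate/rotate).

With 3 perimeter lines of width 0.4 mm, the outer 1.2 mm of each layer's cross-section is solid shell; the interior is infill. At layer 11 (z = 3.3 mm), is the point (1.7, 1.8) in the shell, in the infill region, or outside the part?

shell

At z = 3.3 mm: the r=3 cylinder contributes a regular 24-gon of circumradius 3. Overall, the cross-section is a single solid region. The nearest boundary edge runs (2.12, 2.12)→(1.50, 2.60); distance from the point to it = 0.51 mm. The point is inside the cross-section, 0.51 mm from the nearest boundary — within the 1.2 mm shell band (3 × 0.4).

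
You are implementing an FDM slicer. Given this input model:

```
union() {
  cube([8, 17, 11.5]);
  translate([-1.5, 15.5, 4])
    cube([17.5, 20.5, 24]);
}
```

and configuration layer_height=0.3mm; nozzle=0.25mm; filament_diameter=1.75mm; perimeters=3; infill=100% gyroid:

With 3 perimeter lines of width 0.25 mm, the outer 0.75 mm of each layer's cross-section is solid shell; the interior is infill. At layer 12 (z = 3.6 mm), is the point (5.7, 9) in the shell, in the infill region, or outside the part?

infill

At z = 3.6 mm: the 8×17 cube contributes its full rectangle; the cube at (-1.5, 15.5) is absent (z outside [4, 28]); Combining (union): only the 8×17 cube is present, so the union is just that shape — 1 connected region. Overall, the cross-section is a single solid region. The nearest boundary edge runs (8.00, 0.00)→(8.00, 17.00); distance from the point to it = 2.30 mm. The point is inside the cross-section and 2.30 mm from the nearest boundary — more than the 0.75 mm shell width (3 × 0.25), so it's in the infill interior.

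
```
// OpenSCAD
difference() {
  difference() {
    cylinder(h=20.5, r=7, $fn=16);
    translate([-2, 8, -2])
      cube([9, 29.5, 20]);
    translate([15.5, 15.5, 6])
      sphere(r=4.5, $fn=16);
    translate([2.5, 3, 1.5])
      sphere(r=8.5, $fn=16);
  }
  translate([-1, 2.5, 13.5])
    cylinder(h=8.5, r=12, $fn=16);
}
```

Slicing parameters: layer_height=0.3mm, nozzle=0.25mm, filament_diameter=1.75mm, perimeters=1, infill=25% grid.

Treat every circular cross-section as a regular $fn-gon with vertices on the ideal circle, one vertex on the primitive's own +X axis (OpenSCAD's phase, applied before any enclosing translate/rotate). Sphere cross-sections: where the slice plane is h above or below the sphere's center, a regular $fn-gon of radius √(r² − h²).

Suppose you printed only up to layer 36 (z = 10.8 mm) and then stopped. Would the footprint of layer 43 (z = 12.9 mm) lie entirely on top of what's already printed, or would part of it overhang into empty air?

Compare the two slices. At z = 10.8: the r=7 cylinder contributes a regular 16-gon of circumradius 7 (area = (16/2)·7.000²·sin(360°/16) = 150.01 mm²); the 9×29.5 cube at (-2, 8) contributes its full rectangle (area 265.50 mm²); the sphere at (15.5, 15.5) does not reach this height (|z−center|=4.800 > r=4.5); the sphere at (2.5, 3) does not reach this height (|z−center|=9.300 > r=8.5); Taking the first minus the rest: starting from the r=7 cylinder (150.01 mm²), the 9×29.5 cube at (-2, 8) misses the remaining region (no effect) — area = 150.01 mm²; the cylinder at (-1, 2.5) does not reach this height (z outside [13.5, 22]); After the difference (first − rest): none of the subtracted shapes is present at this height, so the result so far is unchanged — area = 150.01 mm². At z = 12.9: the r=7 cylinder contributes a regular 16-gon of circumradius 7 (area = (16/2)·7.000²·sin(360°/16) = 150.01 mm²); the cube at (-2, 8) (footprint 9×29.5) is included at this height (area 265.50 mm²); the sphere at (15.5, 15.5) does not reach this height (|z−center|=6.900 > r=4.5); the sphere at (2.5, 3) does not reach this height (|z−center|=11.400 > r=8.5); Taking the first minus the rest: starting from the r=7 cylinder (150.01 mm²), the 9×29.5 cube at (-2, 8) misses the remaining region (no effect) — area = 150.01 mm²; the cylinder at (-1, 2.5) is not intersected at this z (z outside [13.5, 22]); After the difference (first − rest): none of the subtracted shapes is present at this height, so that combined region is unchanged — area = 150.01 mm². Checking containment: the cross-section at z = 12.9 is a subset of the cross-section at z = 10.8.

entirely on top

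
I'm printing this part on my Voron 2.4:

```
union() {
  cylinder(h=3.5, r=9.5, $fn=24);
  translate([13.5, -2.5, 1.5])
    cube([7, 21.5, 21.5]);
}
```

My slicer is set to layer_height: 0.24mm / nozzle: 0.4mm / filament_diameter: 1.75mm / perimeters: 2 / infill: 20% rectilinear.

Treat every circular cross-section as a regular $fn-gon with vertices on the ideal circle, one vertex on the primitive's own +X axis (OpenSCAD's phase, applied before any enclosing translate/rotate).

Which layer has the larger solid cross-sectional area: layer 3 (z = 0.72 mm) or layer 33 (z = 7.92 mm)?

Layer 3 (z = 0.72): the r=9.5 cylinder gives a regular 24-gon of circumradius 9.5 (constant along its height) (area = (24/2)·9.500²·sin(360°/24) = 280.30 mm²); the cube at (13.5, -2.5) is not intersected at this z (z outside [1.5, 23]); Merging all regions: only the r=9.5 cylinder is present, so the union is just that shape — area = 280.30 mm². So its area = 280.30 mm². Layer 33 (z = 7.92): the cylinder is absent (z outside [0, 3.5]); the cube at (13.5, -2.5) is present — its section is the full 7×21.5 rectangle (area 150.50 mm²); Combining (union): only the 7×21.5 cube at (13.5, -2.5) is present, so the union is just that shape — area = 150.50 mm². So its area = 150.50 mm². Layer 3 is larger (280.30 vs 150.50 mm²).

layer 3 (z = 0.72 mm)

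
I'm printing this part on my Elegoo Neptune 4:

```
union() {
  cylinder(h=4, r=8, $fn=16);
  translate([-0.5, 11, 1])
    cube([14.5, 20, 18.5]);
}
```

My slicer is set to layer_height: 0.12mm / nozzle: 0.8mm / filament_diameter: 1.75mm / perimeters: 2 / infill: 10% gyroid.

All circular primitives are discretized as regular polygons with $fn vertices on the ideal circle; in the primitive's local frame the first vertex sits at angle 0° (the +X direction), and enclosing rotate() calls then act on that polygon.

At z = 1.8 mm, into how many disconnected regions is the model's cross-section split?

At z = 1.8 mm: the cylinder: section is a regular 16-gon, circumradius r=8; the cube at (-0.5, 11) (footprint 14.5×20) is included at this height; Combining (union): the 2 present regions are separate (no shared area or edge), so areas and boundary lengths simply add and each stays a separate island — 2 connected regions. The result has 2 disconnected regions.

2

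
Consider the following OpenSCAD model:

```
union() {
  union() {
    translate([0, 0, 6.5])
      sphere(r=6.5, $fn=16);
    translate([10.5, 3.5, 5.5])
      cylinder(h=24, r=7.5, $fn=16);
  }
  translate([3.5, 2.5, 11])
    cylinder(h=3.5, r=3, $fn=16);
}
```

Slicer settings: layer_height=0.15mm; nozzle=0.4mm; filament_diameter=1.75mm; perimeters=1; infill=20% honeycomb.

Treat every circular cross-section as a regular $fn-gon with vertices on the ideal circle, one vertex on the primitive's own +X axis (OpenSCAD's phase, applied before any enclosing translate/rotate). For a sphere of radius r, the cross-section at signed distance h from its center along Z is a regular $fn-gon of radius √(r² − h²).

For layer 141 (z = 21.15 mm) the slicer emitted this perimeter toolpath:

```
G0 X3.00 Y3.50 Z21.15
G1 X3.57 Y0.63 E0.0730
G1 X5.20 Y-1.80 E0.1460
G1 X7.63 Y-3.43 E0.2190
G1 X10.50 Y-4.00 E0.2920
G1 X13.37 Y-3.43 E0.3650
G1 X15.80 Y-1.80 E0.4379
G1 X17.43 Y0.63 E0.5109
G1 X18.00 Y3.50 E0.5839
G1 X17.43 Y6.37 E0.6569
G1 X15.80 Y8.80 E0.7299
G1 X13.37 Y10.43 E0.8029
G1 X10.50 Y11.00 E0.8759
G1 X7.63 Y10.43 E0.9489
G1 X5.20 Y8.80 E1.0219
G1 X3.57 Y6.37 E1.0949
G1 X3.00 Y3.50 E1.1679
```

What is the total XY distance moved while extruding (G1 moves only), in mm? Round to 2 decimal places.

Sum the Euclidean lengths of each G1 segment: total = 46.82 mm.

46.82 mm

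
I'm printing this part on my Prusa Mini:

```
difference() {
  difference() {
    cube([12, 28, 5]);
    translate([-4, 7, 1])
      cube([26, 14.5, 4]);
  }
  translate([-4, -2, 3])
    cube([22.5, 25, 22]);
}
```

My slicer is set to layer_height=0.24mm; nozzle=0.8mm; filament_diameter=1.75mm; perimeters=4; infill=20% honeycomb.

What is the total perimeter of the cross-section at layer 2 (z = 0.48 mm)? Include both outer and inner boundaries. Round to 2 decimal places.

80.00 mm

At z = 0.48 mm: the cube is present — its section is the full 12×28 rectangle (perimeter 80.00 mm); the cube at (-4, 7) does not reach this height (z outside [1, 5]); After the difference (first − rest): none of the subtracted shapes is present at this height, so the 12×28 cube is unchanged — boundary = 80.00 mm; the cube at (-4, -2) is absent (z outside [3, 25]); After the difference (first − rest): none of the subtracted shapes is present at this height, so the result so far is unchanged — boundary = 80.00 mm. Overall, the cross-section is a single solid region. Total boundary length (outer) = 80.00 mm.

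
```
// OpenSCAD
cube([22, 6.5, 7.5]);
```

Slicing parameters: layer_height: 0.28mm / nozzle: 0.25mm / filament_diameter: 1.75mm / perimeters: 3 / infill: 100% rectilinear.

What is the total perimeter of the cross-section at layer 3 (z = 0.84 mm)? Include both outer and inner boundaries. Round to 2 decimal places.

At z = 0.84 mm: the cube (footprint 22×6.5) is included at this height (perimeter 57.00 mm). Overall, the cross-section is a single solid region. Total boundary length (outer) = 57.00 mm.

57.00 mm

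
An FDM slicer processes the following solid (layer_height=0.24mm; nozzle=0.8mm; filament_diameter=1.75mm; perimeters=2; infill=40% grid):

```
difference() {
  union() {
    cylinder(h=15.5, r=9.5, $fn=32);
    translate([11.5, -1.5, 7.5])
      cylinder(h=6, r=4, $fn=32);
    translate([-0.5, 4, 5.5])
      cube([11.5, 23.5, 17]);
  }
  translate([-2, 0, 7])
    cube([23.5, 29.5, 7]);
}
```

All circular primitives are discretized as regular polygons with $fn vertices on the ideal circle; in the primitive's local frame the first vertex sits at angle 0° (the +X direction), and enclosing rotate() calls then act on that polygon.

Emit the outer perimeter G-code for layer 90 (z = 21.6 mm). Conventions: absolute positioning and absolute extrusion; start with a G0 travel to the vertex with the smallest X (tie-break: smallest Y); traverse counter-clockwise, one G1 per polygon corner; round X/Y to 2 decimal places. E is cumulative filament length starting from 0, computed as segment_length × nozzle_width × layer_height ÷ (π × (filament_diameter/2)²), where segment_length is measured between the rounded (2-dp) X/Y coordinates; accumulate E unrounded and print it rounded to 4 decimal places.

G0 X-0.50 Y4.00 Z21.60
G1 X11.00 Y4.00 E0.9180
G1 X11.00 Y27.50 E2.7939
G1 X-0.50 Y27.50 E3.7118
G1 X-0.50 Y4.00 E5.5877

At z = 21.6 mm: the cylinder does not reach this height (z outside [0, 15.5]); the cylinder at (11.5, -1.5) is not intersected at this z (z outside [7.5, 13.5]); the 11.5×23.5 cube at (-0.5, 4) contributes its full rectangle; Combining (union): only the 11.5×23.5 cube at (-0.5, 4) is present, so the union is just that shape — 1 connected region; the cube at (-2, 0) does not reach this height (z outside [7, 14]); Subtracting the remaining from the first: none of the subtracted shapes is present at this height, so the result so far is unchanged — 1 connected region. The outline is a single polygon with 4 vertices. Extrusion per mm of travel: 0.8 × 0.24 / (π × 0.875²) = 0.079824. Accumulating E over each segment gives final E = 5.5877.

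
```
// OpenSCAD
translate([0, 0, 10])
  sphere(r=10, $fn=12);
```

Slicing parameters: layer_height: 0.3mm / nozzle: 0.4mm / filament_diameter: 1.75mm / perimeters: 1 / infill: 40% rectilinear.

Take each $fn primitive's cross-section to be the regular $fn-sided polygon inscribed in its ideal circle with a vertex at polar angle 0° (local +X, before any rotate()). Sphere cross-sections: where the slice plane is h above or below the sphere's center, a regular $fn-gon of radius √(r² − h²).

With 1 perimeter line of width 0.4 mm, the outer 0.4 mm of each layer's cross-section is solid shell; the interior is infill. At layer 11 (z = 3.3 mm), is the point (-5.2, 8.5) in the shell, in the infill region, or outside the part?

outside

At z = 3.3 mm: the r=10 sphere slices to a regular 12-gon of circumradius 7.424 (√(r²−h²) with h=6.7 from center). Overall, the cross-section is a single solid region. The nearest boundary edge runs (0.00, 7.42)→(-3.71, 6.43); distance from the point to it = 2.55 mm. The point is not inside any of the regions above, so it lies outside the cross-section (2.55 mm from the nearest boundary).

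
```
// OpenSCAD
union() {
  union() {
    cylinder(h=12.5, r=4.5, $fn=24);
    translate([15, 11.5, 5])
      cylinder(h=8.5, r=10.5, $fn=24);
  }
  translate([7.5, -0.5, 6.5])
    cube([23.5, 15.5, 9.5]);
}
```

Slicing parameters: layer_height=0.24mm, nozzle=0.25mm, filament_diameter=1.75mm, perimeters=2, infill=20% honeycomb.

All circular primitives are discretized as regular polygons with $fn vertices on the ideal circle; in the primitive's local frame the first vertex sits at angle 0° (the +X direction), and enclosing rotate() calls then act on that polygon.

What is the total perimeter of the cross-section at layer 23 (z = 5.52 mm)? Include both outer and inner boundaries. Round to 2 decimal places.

At z = 5.52 mm: the r=4.5 cylinder contributes a regular 24-gon of circumradius 4.5 (perimeter = 2·24·4.500·sin(180°/24) = 28.19 mm); the cylinder at (15, 11.5): section is a regular 24-gon, circumradius r=10.5 (perimeter = 2·24·10.500·sin(180°/24) = 65.79 mm); Merging all regions: the 2 present regions are separate (no shared area or edge), so areas and boundary lengths simply add and each stays a separate island — boundary = 93.98 mm; the cube at (7.5, -0.5) is absent (z outside [6.5, 16]); Combining (union): only the result so far is present, so the union is just that shape — boundary = 93.98 mm. Overall, the cross-section has 2 separate islands. Total boundary length (outer) = 93.98 mm.

93.98 mm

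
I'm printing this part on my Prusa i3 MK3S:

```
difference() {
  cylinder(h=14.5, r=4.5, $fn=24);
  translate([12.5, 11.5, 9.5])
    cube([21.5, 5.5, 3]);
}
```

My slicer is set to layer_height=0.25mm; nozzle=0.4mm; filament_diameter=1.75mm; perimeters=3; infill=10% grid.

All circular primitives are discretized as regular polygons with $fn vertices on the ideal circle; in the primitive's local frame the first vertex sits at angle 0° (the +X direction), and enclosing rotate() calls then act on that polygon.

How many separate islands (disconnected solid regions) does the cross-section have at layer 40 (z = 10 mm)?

At z = 10 mm: the r=4.5 cylinder gives a regular 24-gon of circumradius 4.5 (constant along its height); the cube at (12.5, 11.5) (footprint 21.5×5.5) is included at this height; Subtracting the remaining from the first: starting from the r=4.5 cylinder, the 21.5×5.5 cube at (12.5, 11.5) misses the remaining region (no effect) — 1 connected region. Overall, the cross-section is a single solid region. Island count = 1.

1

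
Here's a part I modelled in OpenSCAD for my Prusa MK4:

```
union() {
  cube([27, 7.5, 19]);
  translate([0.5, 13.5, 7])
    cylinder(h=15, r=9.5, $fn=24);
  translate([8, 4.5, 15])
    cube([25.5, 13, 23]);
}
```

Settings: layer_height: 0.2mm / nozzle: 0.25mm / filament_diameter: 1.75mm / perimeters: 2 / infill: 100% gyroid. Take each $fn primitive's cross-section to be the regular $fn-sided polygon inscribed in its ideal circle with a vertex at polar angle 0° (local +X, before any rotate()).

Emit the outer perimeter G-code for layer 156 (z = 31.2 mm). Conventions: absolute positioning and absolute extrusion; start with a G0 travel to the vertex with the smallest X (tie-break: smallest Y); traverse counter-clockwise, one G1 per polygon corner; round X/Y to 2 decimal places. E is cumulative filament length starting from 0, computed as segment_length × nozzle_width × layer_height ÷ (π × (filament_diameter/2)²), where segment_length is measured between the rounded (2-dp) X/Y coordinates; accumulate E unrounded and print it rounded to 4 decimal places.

At z = 31.2 mm: the cube is not intersected at this z (z outside [0, 19]); the cylinder at (0.5, 13.5) is absent (z outside [7, 22]); the 25.5×13 cube at (8, 4.5) contributes its full rectangle; Taking the union: only the 25.5×13 cube at (8, 4.5) is present, so the union is just that shape — 1 connected region. The outline is a single polygon with 4 vertices. Extrusion per mm of travel: 0.25 × 0.2 / (π × 0.875²) = 0.020788. Accumulating E over each segment gives final E = 1.6006.

G0 X8.00 Y4.50 Z31.20
G1 X33.50 Y4.50 E0.5301
G1 X33.50 Y17.50 E0.8003
G1 X8.00 Y17.50 E1.3304
G1 X8.00 Y4.50 E1.6006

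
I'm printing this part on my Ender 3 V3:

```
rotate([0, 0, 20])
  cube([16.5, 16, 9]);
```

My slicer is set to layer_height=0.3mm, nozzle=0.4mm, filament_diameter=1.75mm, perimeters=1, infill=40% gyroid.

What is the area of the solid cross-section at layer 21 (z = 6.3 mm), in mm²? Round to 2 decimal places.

264.00 mm²

At z = 6.3 mm: the cube (footprint 16.5×16) is included at this height (area 264.00 mm²); (whole slice rotated 20° about Z — lengths, areas and connectivity unchanged). Overall, the cross-section is a single solid region. Net area = 264.00 mm².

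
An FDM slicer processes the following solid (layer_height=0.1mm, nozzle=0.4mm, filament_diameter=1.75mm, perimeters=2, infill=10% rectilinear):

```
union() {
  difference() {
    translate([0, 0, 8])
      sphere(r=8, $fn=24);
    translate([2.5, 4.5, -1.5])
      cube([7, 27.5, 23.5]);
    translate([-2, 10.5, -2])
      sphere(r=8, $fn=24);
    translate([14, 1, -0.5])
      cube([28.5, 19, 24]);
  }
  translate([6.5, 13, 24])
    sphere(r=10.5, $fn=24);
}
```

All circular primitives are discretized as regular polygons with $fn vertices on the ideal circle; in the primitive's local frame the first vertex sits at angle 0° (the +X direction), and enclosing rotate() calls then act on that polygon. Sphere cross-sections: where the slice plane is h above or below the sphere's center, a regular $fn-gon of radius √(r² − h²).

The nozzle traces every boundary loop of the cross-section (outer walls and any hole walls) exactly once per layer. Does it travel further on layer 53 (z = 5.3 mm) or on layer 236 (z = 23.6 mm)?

Layer 53 (z = 5.3): the r=8 sphere slices to a regular 24-gon of circumradius 7.531 (√(r²−h²) with h=2.7 from center) (perimeter = 2·24·7.531·sin(180°/24) = 47.18 mm); the 7×27.5 cube at (2.5, 4.5) contributes its full rectangle (perimeter 69.00 mm); the sphere at (-2, 10.5): section is a regular 24-gon, circumradius = √(r²−h²) = √(8²−7.3²) = 3.273 (perimeter = 2·24·3.273·sin(180°/24) = 20.50 mm); the cube at (14, 1) (footprint 28.5×19) is included at this height (perimeter 95.00 mm); Taking the first minus the rest: starting from the r=8 sphere, the 7×27.5 cube at (2.5, 4.5) partially overlaps it — only the 5.37 mm² overlap (of its 192.50 mm²) is removed, clipping the outline; the r=8 sphere at (-2, 10.5) partially overlaps it — only the 0.04 mm² overlap (of its 33.26 mm²) is removed, clipping the outline; the 28.5×19 cube at (14, 1) misses the remaining region (no effect) — boundary = 48.81 mm; the sphere at (6.5, 13) is not intersected at this z (|z−center|=18.700 > r=10.5); Merging all regions: only the result so far is present, so the union is just that shape — boundary = 48.81 mm. So its perimeter = 48.81 mm. Layer 236 (z = 23.6): the sphere is not intersected at this z (|z−center|=15.600 > r=8); the cube at (2.5, 4.5) is absent (z outside [-1.5, 22]); the sphere at (-2, 10.5) does not reach this height (|z−center|=25.600 > r=8); the cube at (14, 1) is not intersected at this z (z outside [-0.5, 23.5]); Subtracting the remaining from the first: the first operand is absent here, so nothing remains; the r=10.5 sphere at (6.5, 13) slices to a regular 24-gon of circumradius 10.492 (√(r²−h²) with h=0.4 from center) (perimeter = 2·24·10.492·sin(180°/24) = 65.74 mm); Merging all regions: only the r=10.5 sphere at (6.5, 13) is present, so the union is just that shape — boundary = 65.74 mm. So its perimeter = 65.74 mm. Layer 236 is larger (65.74 vs 48.81 mm).

layer 236 (z = 23.6 mm)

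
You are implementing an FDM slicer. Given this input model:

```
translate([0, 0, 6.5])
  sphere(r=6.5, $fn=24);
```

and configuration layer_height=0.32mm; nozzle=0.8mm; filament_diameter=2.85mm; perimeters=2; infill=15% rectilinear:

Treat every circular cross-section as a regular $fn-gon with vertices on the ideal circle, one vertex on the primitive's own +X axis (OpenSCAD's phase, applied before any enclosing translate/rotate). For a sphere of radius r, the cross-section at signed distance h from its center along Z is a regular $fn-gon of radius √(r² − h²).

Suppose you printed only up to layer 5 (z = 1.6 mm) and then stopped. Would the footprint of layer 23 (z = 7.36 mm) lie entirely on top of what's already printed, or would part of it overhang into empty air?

Compare the two slices. At z = 1.6: the r=6.5 sphere slices to a regular 24-gon of circumradius 4.271 (√(r²−h²) with h=4.9 from center) (area = (24/2)·4.271²·sin(360°/24) = 56.65 mm²). At z = 7.36: the sphere: section is a regular 24-gon, circumradius = √(r²−h²) = √(6.5²−0.86²) = 6.443 (area = (24/2)·6.443²·sin(360°/24) = 128.92 mm²). Checking containment: at z = 7.36 the cross-section extends beyond the z = 1.6 cross-section by about 72.27 mm².

part overhangs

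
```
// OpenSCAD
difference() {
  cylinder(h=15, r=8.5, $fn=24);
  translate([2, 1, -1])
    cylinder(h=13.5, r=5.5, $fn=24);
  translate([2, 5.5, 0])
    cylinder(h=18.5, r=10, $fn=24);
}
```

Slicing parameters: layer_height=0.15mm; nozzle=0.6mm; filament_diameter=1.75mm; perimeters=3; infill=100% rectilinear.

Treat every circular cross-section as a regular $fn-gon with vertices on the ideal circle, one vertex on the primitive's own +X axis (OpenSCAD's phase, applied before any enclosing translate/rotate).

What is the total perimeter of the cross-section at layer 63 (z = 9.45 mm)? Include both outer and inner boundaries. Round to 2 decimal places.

At z = 9.45 mm: the cylinder: section is a regular 24-gon, circumradius r=8.5 (perimeter = 2·24·8.500·sin(180°/24) = 53.25 mm); the cylinder at (2, 1): section is a regular 24-gon, circumradius r=5.5 (perimeter = 2·24·5.500·sin(180°/24) = 34.46 mm); the r=10 cylinder at (2, 5.5) gives a regular 24-gon of circumradius 10 (constant along its height) (perimeter = 2·24·10.000·sin(180°/24) = 62.65 mm); After the difference (first − rest): starting from the r=8.5 cylinder, the r=5.5 cylinder at (2, 1) lies wholly inside it (removes its full 93.95 mm² and its 34.46 mm outline becomes a hole wall); the r=10 cylinder at (2, 5.5) partially overlaps it — only the 64.06 mm² overlap (of its 310.58 mm²) is removed, clipping the outline — boundary = 48.10 mm. Overall, the cross-section is a single solid region. Total boundary length (outer) = 48.10 mm.

48.10 mm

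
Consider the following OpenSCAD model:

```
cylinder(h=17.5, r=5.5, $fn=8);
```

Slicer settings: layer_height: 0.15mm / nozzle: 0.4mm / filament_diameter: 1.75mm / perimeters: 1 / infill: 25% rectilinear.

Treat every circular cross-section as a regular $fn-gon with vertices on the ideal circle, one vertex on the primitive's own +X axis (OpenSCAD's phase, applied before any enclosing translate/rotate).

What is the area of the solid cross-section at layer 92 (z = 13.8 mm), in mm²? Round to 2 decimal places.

85.56 mm²

At z = 13.8 mm: the r=5.5 cylinder contributes a regular 8-gon of circumradius 5.5 (area = (8/2)·5.500²·sin(360°/8) = 85.56 mm²). Overall, the cross-section is a single solid region. Net area = 85.56 mm².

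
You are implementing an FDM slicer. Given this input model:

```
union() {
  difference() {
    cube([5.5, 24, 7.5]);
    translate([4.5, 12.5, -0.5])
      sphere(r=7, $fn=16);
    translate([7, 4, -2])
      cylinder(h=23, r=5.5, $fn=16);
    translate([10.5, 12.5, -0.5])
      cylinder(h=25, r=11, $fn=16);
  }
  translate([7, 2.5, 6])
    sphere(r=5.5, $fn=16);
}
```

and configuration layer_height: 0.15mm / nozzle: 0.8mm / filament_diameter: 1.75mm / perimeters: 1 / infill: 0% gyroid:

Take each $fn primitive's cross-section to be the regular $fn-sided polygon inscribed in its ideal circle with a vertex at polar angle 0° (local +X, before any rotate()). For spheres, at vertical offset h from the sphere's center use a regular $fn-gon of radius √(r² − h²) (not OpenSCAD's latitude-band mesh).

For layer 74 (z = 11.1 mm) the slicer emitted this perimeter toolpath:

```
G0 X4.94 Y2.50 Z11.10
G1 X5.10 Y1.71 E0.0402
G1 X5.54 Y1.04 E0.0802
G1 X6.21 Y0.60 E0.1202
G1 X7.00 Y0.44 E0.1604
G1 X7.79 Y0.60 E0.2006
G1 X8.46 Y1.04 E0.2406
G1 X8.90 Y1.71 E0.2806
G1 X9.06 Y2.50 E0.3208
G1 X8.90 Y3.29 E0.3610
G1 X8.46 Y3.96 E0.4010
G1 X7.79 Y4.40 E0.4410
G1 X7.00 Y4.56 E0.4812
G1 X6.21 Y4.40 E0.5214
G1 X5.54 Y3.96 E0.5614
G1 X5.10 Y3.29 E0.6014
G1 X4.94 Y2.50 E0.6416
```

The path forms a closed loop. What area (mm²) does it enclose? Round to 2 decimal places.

Apply the shoelace formula to the sequence of (X, Y) vertices; enclosed area = 12.99 mm².

12.99 mm²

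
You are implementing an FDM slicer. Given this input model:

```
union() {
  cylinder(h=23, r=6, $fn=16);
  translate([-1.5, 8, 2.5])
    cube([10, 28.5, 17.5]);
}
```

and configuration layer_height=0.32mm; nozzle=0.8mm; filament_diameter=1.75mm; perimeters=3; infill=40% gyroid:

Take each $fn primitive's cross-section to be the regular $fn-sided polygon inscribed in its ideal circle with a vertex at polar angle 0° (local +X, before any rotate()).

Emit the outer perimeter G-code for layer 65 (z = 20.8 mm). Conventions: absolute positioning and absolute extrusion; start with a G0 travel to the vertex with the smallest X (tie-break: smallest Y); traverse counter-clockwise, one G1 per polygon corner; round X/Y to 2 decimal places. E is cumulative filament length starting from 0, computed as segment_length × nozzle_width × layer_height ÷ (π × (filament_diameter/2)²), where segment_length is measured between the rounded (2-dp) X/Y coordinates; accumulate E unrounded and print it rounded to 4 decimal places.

G0 X-6.00 Y0.00 Z20.80
G1 X-5.54 Y-2.30 E0.2496
G1 X-4.24 Y-4.24 E0.4982
G1 X-2.30 Y-5.54 E0.7467
G1 X0.00 Y-6.00 E0.9964
G1 X2.30 Y-5.54 E1.2460
G1 X4.24 Y-4.24 E1.4946
G1 X5.54 Y-2.30 E1.7431
G1 X6.00 Y0.00 E1.9928
G1 X5.54 Y2.30 E2.2424
G1 X4.24 Y4.24 E2.4910
G1 X2.30 Y5.54 E2.7395
G1 X0.00 Y6.00 E2.9892
G1 X-2.30 Y5.54 E3.2388
G1 X-4.24 Y4.24 E3.4874
G1 X-5.54 Y2.30 E3.7359
G1 X-6.00 Y0.00 E3.9855

At z = 20.8 mm: the cylinder: section is a regular 16-gon, circumradius r=6; the cube at (-1.5, 8) is absent (z outside [2.5, 20]); Combining (union): only the r=6 cylinder is present, so the union is just that shape — 1 connected region. The outline is a single polygon with 16 vertices. Extrusion per mm of travel: 0.8 × 0.32 / (π × 0.875²) = 0.106432. Accumulating E over each segment gives final E = 3.9855.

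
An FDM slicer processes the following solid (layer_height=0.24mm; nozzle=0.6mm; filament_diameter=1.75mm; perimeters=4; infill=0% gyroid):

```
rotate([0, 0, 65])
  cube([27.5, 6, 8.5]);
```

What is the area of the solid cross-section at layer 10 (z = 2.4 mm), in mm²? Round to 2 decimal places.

165.00 mm²

At z = 2.4 mm: the cube (footprint 27.5×6) is included at this height (area 165.00 mm²); (whole slice rotated 65° about Z — lengths, areas and connectivity unchanged). Overall, the cross-section is a single solid region. Net area = 165.00 mm².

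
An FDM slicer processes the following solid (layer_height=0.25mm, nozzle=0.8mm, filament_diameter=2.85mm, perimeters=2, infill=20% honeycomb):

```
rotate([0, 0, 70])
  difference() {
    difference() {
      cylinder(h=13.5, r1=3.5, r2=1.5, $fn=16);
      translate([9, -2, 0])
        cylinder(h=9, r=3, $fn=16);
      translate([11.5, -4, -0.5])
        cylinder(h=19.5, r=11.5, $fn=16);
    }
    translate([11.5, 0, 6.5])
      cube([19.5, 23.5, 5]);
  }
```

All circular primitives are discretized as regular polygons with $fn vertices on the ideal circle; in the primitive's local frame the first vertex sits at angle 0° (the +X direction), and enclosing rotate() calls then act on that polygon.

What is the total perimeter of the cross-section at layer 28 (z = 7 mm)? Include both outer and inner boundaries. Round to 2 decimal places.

At z = 7 mm: the cone contributes a regular 16-gon of circumradius 2.463 (interpolated between r1=3.5 and r2=1.5 at t=0.519) (perimeter = 2·16·2.463·sin(180°/16) = 15.38 mm); the r=3 cylinder at (9, -2) gives a regular 16-gon of circumradius 3 (constant along its height) (perimeter = 2·16·3.000·sin(180°/16) = 18.73 mm); the r=11.5 cylinder at (11.5, -4) contributes a regular 16-gon of circumradius 11.5 (perimeter = 2·16·11.500·sin(180°/16) = 71.79 mm); After the difference (first − rest): starting from the cone, the r=3 cylinder at (9, -2) misses the remaining region (no effect); the r=11.5 cylinder at (11.5, -4) partially overlaps it — only the 5.03 mm² overlap (of its 404.88 mm²) is removed, clipping the outline — boundary = 14.40 mm; the 19.5×23.5 cube at (11.5, 0) contributes its full rectangle (perimeter 86.00 mm); After the difference (first − rest): starting from that combined region, the 19.5×23.5 cube at (11.5, 0) misses the remaining region (no effect) — boundary = 14.40 mm; (rotated 70° about Z; rotation is an isometry so areas/perimeters/island counts are preserved). Overall, the cross-section is a single solid region. Total boundary length (outer) = 14.40 mm.

14.40 mm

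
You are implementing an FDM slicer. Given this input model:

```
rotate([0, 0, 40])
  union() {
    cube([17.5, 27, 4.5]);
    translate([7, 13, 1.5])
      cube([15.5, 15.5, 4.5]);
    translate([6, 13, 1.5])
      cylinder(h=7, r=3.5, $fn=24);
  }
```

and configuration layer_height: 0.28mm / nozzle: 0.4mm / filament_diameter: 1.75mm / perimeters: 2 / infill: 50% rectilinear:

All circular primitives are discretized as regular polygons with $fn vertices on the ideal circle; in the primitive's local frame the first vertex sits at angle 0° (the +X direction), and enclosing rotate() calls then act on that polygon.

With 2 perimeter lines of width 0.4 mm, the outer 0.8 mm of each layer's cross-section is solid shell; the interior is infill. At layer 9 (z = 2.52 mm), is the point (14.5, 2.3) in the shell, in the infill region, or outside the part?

outside

At z = 2.52 mm: the cube (footprint 17.5×27) is included at this height; the cube at (7, 13) is present — its section is the full 15.5×15.5 rectangle; the cylinder at (6, 13): section is a regular 24-gon, circumradius r=3.5; Combining (union): the regions partially overlap (shared area 185.05 mm²), so overlapping operands fuse into one piece — 1 connected region; (rotated 40° about Z; rotation is an isometry so areas/perimeters/island counts are preserved). Overall, the cross-section is a single solid region. Undo the 40° rotation: the query point maps to (12.586, -7.559) in the un-rotated model frame. The nearest boundary edge runs (17.50, 0.00)→(0.00, 0.00); distance from the point to it = 7.56 mm. The point is not inside any of the regions above, so it lies outside the cross-section (7.56 mm from the nearest boundary).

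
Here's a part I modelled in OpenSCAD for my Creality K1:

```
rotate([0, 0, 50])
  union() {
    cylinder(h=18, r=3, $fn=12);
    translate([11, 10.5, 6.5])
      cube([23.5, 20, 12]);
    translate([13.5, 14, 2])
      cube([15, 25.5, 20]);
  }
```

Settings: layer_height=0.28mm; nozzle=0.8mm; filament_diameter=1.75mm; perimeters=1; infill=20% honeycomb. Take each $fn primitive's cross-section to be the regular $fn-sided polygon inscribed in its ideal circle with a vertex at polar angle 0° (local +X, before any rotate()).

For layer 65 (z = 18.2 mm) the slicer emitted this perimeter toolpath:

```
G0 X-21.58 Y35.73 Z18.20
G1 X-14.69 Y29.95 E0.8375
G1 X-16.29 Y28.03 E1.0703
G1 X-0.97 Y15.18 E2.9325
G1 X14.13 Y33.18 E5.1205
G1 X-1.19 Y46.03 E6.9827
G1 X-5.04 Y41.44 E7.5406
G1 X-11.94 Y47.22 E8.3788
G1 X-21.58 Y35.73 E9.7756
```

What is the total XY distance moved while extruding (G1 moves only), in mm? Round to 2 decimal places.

104.97 mm

Sum the Euclidean lengths of each G1 segment: total = 104.97 mm.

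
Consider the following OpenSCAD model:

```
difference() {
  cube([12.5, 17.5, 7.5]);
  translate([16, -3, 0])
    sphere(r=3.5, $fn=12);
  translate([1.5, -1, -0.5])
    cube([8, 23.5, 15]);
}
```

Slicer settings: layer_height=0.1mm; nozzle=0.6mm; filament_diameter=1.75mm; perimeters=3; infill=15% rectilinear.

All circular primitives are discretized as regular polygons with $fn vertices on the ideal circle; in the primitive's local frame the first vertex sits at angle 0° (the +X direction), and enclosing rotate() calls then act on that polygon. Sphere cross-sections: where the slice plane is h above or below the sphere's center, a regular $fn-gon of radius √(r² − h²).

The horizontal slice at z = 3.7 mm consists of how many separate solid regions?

2

At z = 3.7 mm: the cube (footprint 12.5×17.5) is included at this height; the sphere at (16, -3) does not reach this height (|z−center|=3.700 > r=3.5); the cube at (1.5, -1) is present — its section is the full 8×23.5 rectangle; Subtracting the remaining from the first: starting from the 12.5×17.5 cube, the 8×23.5 cube at (1.5, -1) partially overlaps it — only the 140.00 mm² overlap (of its 188.00 mm²) is removed, clipping the outline — 2 connected regions. The result has 2 disconnected regions.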